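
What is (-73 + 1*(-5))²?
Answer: 6084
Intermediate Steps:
(-73 + 1*(-5))² = (-73 - 5)² = (-78)² = 6084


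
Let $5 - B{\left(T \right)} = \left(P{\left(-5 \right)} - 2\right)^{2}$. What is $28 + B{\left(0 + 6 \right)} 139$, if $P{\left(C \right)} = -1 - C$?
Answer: $167$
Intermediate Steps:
$B{\left(T \right)} = 1$ ($B{\left(T \right)} = 5 - \left(\left(-1 - -5\right) - 2\right)^{2} = 5 - \left(\left(-1 + 5\right) - 2\right)^{2} = 5 - \left(4 - 2\right)^{2} = 5 - 2^{2} = 5 - 4 = 1$)
$28 + B{\left(0 + 6 \right)} 139 = 28 + 1 \cdot 139 = 28 + 139 = 167$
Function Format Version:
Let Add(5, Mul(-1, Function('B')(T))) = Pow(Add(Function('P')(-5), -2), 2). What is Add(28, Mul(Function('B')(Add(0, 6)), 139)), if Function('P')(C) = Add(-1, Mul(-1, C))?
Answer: 167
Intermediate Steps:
Function('B')(T) = 1 (Function('B')(T) = Add(5, Mul(-1, Pow(Add(Add(-1, Mul(-1, -5)), -2), 2))) = Add(5, Mul(-1, Pow(Add(Add(-1, 5), -2), 2))) = Add(5, Mul(-1, Pow(Add(4, -2), 2))) = Add(5, Mul(-1, Pow(2, 2))) = Add(5, Mul(-1, 4)) = Add(5, -4) = 1)
Add(28, Mul(Function('B')(Add(0, 6)), 139)) = Add(28, Mul(1, 139)) = Add(28, 139) = 167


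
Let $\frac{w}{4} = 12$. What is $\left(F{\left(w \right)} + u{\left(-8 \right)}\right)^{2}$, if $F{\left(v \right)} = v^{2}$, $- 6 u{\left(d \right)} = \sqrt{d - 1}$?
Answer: $\frac{\left(4608 - i\right)^{2}}{4} \approx 5.3084 \cdot 10^{6} - 2304.0 i$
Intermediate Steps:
$w = 48$ ($w = 4 \cdot 12 = 48$)
$u{\left(d \right)} = - \frac{\sqrt{-1 + d}}{6}$ ($u{\left(d \right)} = - \frac{\sqrt{d - 1}}{6} = - \frac{\sqrt{-1 + d}}{6}$)
$\left(F{\left(w \right)} + u{\left(-8 \right)}\right)^{2} = \left(48^{2} - \frac{\sqrt{-1 - 8}}{6}\right)^{2} = \left(2304 - \frac{\sqrt{-9}}{6}\right)^{2} = \left(2304 - \frac{3 i}{6}\right)^{2} = \left(2304 - \frac{i}{2}\right)^{2}$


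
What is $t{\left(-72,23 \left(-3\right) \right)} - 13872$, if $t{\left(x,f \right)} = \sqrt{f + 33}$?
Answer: $-13872 + 6 i \approx -13872.0 + 6.0 i$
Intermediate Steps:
$t{\left(x,f \right)} = \sqrt{33 + f}$
$t{\left(-72,23 \left(-3\right) \right)} - 13872 = \sqrt{33 + 23 \left(-3\right)} - 13872 = \sqrt{33 - 69} - 13872 = \sqrt{-36} - 13872 = 6 i - 13872 = -13872 + 6 i$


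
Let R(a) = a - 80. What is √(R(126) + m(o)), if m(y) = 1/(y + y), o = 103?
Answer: 27*√2678/206 ≈ 6.7827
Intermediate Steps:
m(y) = 1/(2*y)
R(a) = -80 + a
√(R(126) + m(o)) = √((-80 + 126) + (½)/103) = √(46 + (½)*(1/103)) = √(46 + 1/206) = √(9477/206) = 27*√2678/206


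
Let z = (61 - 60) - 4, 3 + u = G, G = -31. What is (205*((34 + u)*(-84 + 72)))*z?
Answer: 0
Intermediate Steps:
u = -34 (u = -3 - 31 = -34)
z = -3 (z = 1 - 4 = -3)
(205*((34 + u)*(-84 + 72)))*z = (205*((34 - 34)*(-84 + 72)))*(-3) = (205*(0*(-12)))*(-3) = (205*0)*(-3) = 0*(-3) = 0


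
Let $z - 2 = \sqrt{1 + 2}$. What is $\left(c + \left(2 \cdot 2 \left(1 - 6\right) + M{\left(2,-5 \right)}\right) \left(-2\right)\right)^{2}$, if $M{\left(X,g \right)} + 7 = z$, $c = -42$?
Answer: $76 - 32 \sqrt{3} \approx 20.574$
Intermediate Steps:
$z = 2 + \sqrt{3}$ ($z = 2 + \sqrt{1 + 2} = 2 + \sqrt{3} \approx 3.7321$)
$M{\left(X,g \right)} = -5 + \sqrt{3}$ ($M{\left(X,g \right)} = -7 + \left(2 + \sqrt{3}\right) = -5 + \sqrt{3}$)
$\left(c + \left(2 \cdot 2 \left(1 - 6\right) + M{\left(2,-5 \right)}\right) \left(-2\right)\right)^{2} = \left(-42 + \left(2 \cdot 2 \left(1 - 6\right) - \left(5 - \sqrt{3}\right)\right) \left(-2\right)\right)^{2} = \left(-42 + \left(4 \left(1 - 6\right) - \left(5 - \sqrt{3}\right)\right) \left(-2\right)\right)^{2} = \left(-42 + \left(4 \left(-5\right) - \left(5 - \sqrt{3}\right)\right) \left(-2\right)\right)^{2} = \left(-42 + \left(-20 - \left(5 - \sqrt{3}\right)\right) \left(-2\right)\right)^{2} = \left(-42 + \left(-25 + \sqrt{3}\right) \left(-2\right)\right)^{2} = \left(-42 + \left(50 - 2 \sqrt{3}\right)\right)^{2} = \left(8 - 2 \sqrt{3}\right)^{2}$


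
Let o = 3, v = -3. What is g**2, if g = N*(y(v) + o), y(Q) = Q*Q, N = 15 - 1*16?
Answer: 144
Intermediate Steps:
N = -1 (N = 15 - 16 = -1)
y(Q) = Q**2
g = -12 (g = -((-3)**2 + 3) = -(9 + 3) = -1*12 = -12)
g**2 = (-12)**2 = 144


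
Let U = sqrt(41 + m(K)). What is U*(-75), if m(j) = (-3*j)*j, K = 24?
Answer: -75*I*sqrt(1687) ≈ -3080.5*I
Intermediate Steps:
m(j) = -3*j**2
U = I*sqrt(1687) (U = sqrt(41 - 3*24**2) = sqrt(41 - 3*576) = sqrt(41 - 1728) = sqrt(-1687) = I*sqrt(1687) ≈ 41.073*I)
U*(-75) = (I*sqrt(1687))*(-75) = -75*I*sqrt(1687)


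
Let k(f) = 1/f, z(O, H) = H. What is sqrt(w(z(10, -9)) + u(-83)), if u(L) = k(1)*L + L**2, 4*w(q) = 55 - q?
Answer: 3*sqrt(758) ≈ 82.595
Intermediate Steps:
w(q) = 55/4 - q/4 (w(q) = (55 - q)/4 = 55/4 - q/4)
u(L) = L + L**2 (u(L) = L/1 + L**2 = 1*L + L**2 = L + L**2)
sqrt(w(z(10, -9)) + u(-83)) = sqrt((55/4 - 1/4*(-9)) - 83*(1 - 83)) = sqrt((55/4 + 9/4) - 83*(-82)) = sqrt(16 + 6806) = sqrt(6822) = 3*sqrt(758)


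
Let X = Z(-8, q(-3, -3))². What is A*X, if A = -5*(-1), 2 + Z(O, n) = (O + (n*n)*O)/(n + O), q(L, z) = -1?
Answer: 20/81 ≈ 0.24691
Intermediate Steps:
Z(O, n) = -2 + (O + O*n²)/(O + n) (Z(O, n) = -2 + (O + (n*n)*O)/(n + O) = -2 + (O + n²*O)/(O + n) = -2 + (O + O*n²)/(O + n))
A = 5
X = 4/81 (X = ((-1*(-8) - 2*(-1) - 8*(-1)²)/(-8 - 1))² = ((8 + 2 - 8*1)/(-9))² = (-(8 + 2 - 8)/9)² = (-⅑*2)² = (-2/9)² = 4/81 ≈ 0.049383)
A*X = 5*(4/81) = 20/81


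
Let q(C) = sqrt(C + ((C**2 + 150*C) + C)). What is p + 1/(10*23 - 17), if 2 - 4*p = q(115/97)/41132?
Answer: 215/426 - 3*sqrt(189865)/15959216 ≈ 0.50461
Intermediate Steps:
q(C) = sqrt(C**2 + 152*C) (q(C) = sqrt(C + (C**2 + 151*C)) = sqrt(C**2 + 152*C))
p = 1/2 - 3*sqrt(189865)/15959216 (p = 1/2 - sqrt((115/97)*(152 + 115/97))/(4*41132) = 1/2 - sqrt((115*(1/97))*(152 + 115*(1/97)))/(4*41132) = 1/2 - sqrt(115*(152 + 115/97)/97)/(4*41132) = 1/2 - sqrt((115/97)*(14859/97))/(4*41132) = 1/2 - sqrt(1708785/9409)/(4*41132) = 1/2 - 3*sqrt(189865)/97/(4*41132) = 1/2 - 3*sqrt(189865)/15959216 ≈ 0.49992)
p + 1/(10*23 - 17) = (1/2 - 3*sqrt(189865)/15959216) + 1/(10*23 - 17) = (1/2 - 3*sqrt(189865)/15959216) + 1/(230 - 17) = (1/2 - 3*sqrt(189865)/15959216) + 1/213 = 215/426 - 3*sqrt(189865)/15959216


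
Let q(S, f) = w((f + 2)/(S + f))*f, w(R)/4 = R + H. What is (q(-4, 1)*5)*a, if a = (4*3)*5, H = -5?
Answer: -7200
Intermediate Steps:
w(R) = -20 + 4*R (w(R) = 4*(R - 5) = 4*(-5 + R) = -20 + 4*R)
q(S, f) = f*(-20 + 4*(2 + f)/(S + f)) (q(S, f) = (-20 + 4*((f + 2)/(S + f)))*f = (-20 + 4*((2 + f)/(S + f)))*f = (-20 + 4*(2 + f)/(S + f))*f = f*(-20 + 4*(2 + f)/(S + f)))
a = 60 (a = 12*5 = 60)
(q(-4, 1)*5)*a = ((4*1*(2 - 5*(-4) - 4*1)/(-4 + 1))*5)*60 = ((4*1*(2 + 20 - 4)/(-3))*5)*60 = ((4*1*(-1/3)*18)*5)*60 = -24*5*60 = -120*60 = -7200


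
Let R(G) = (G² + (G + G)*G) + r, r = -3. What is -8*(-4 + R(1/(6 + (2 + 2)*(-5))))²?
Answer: -1874161/4802 ≈ -390.29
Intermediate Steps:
R(G) = -3 + 3*G² (R(G) = (G² + (G + G)*G) - 3 = (G² + (2*G)*G) - 3 = (G² + 2*G²) - 3 = 3*G² - 3 = -3 + 3*G²)
-8*(-4 + R(1/(6 + (2 + 2)*(-5))))² = -8*(-4 + (-3 + 3*(1/(6 + (2 + 2)*(-5)))²))² = -8*(-4 + (-3 + 3*(1/(6 + 4*(-5)))²))² = -8*(-4 + (-3 + 3*(1/(6 - 20))²))² = -8*(-4 + (-3 + 3*(1/(-14))²))² = -8*(-4 + (-3 + 3*(-1/14)²))² = -8*(-4 + (-3 + 3*(1/196)))² = -8*(-4 + (-3 + 3/196))² = -8*(-4 - 585/196)² = -8*(-1369/196)² = -8*1874161/38416 = -1874161/4802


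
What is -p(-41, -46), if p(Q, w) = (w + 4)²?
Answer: -1764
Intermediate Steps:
p(Q, w) = (4 + w)²
-p(-41, -46) = -(4 - 46)² = -1*(-42)² = -1*1764 = -1764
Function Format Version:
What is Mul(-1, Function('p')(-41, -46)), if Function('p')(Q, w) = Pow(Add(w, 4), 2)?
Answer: -1764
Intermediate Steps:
Function('p')(Q, w) = Pow(Add(4, w), 2)
Mul(-1, Function('p')(-41, -46)) = Mul(-1, Pow(Add(4, -46), 2)) = Mul(-1, Pow(-42, 2)) = Mul(-1, 1764) = -1764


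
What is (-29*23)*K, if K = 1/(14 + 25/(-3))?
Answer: -2001/17 ≈ -117.71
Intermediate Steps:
K = 3/17 (K = 1/(14 + 25*(-1/3)) = 1/(14 - 25/3) = 1/(17/3) = 3/17 ≈ 0.17647)
(-29*23)*K = -29*23*(3/17) = -667*3/17 = -2001/17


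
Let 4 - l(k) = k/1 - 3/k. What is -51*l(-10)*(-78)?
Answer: 272493/5 ≈ 54499.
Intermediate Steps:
l(k) = 4 - k + 3/k (l(k) = 4 - (k/1 - 3/k) = 4 - (k*1 - 3/k) = 4 - (k - 3/k) = 4 + (-k + 3/k) = 4 - k + 3/k)
-51*l(-10)*(-78) = -51*(4 - 1*(-10) + 3/(-10))*(-78) = -51*(4 + 10 + 3*(-⅒))*(-78) = -51*(4 + 10 - 3/10)*(-78) = -51*137/10*(-78) = -6987/10*(-78) = 272493/5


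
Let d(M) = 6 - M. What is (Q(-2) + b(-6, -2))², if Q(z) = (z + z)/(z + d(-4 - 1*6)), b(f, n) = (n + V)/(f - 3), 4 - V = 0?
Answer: 1024/3969 ≈ 0.25800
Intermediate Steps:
V = 4 (V = 4 - 1*0 = 4 + 0 = 4)
b(f, n) = (4 + n)/(-3 + f) (b(f, n) = (n + 4)/(f - 3) = (4 + n)/(-3 + f))
Q(z) = 2*z/(16 + z) (Q(z) = (z + z)/(z + (6 - (-4 - 1*6))) = (2*z)/(z + (6 - (-4 - 6))) = (2*z)/(z + (6 - 1*(-10))) = (2*z)/(z + (6 + 10)) = (2*z)/(z + 16) = (2*z)/(16 + z) = 2*z/(16 + z))
(Q(-2) + b(-6, -2))² = (2*(-2)/(16 - 2) + (4 - 2)/(-3 - 6))² = (2*(-2)/14 + 2/(-9))² = (2*(-2)*(1/14) - ⅑*2)² = (-2/7 - 2/9)² = (-32/63)² = 1024/3969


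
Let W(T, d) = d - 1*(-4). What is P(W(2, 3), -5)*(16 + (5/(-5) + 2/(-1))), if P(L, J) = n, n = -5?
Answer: -65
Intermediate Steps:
W(T, d) = 4 + d (W(T, d) = d + 4 = 4 + d)
P(L, J) = -5
P(W(2, 3), -5)*(16 + (5/(-5) + 2/(-1))) = -5*(16 + (5/(-5) + 2/(-1))) = -5*(16 + (5*(-⅕) + 2*(-1))) = -5*(16 + (-1 - 2)) = -5*(16 - 3) = -5*13 = -65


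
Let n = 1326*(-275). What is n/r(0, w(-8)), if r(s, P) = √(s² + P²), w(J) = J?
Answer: -182325/4 ≈ -45581.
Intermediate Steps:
n = -364650
r(s, P) = √(P² + s²)
n/r(0, w(-8)) = -364650/√((-8)² + 0²) = -364650/√(64 + 0) = -364650/(√64) = -364650/8 = -364650*⅛ = -182325/4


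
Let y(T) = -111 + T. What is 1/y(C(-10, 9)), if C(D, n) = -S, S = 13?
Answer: -1/124 ≈ -0.0080645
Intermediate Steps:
C(D, n) = -13 (C(D, n) = -1*13 = -13)
1/y(C(-10, 9)) = 1/(-111 - 13) = 1/(-124) = -1/124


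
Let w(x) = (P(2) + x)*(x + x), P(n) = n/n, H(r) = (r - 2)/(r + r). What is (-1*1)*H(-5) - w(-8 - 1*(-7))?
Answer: -7/10 ≈ -0.70000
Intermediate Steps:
H(r) = (-2 + r)/(2*r) (H(r) = (-2 + r)/((2*r)) = (-2 + r)*(1/(2*r)) = (-2 + r)/(2*r))
P(n) = 1
w(x) = 2*x*(1 + x) (w(x) = (1 + x)*(x + x) = (1 + x)*(2*x) = 2*x*(1 + x))
(-1*1)*H(-5) - w(-8 - 1*(-7)) = (-1*1)*((½)*(-2 - 5)/(-5)) - 2*(-8 - 1*(-7))*(1 + (-8 - 1*(-7))) = -(-1)*(-7)/(2*5) - 2*(-8 + 7)*(1 + (-8 + 7)) = -1*7/10 - 2*(-1)*(1 - 1) = -7/10 - 2*(-1)*0 = -7/10 - 1*0 = -7/10 + 0 = -7/10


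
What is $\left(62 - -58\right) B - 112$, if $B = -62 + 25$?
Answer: $-4552$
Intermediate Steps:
$B = -37$
$\left(62 - -58\right) B - 112 = \left(62 - -58\right) \left(-37\right) - 112 = \left(62 + 58\right) \left(-37\right) - 112 = 120 \left(-37\right) - 112 = -4440 - 112 = -4552$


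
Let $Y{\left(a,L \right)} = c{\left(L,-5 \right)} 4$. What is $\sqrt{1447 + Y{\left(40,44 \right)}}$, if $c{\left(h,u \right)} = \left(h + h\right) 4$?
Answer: $\sqrt{2855} \approx 53.432$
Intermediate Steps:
$c{\left(h,u \right)} = 8 h$ ($c{\left(h,u \right)} = 2 h 4 = 8 h$)
$Y{\left(a,L \right)} = 32 L$ ($Y{\left(a,L \right)} = 8 L 4 = 32 L$)
$\sqrt{1447 + Y{\left(40,44 \right)}} = \sqrt{1447 + 32 \cdot 44} = \sqrt{1447 + 1408} = \sqrt{2855}$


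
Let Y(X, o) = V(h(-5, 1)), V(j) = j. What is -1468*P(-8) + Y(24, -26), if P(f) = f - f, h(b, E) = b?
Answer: -5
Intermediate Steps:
P(f) = 0
Y(X, o) = -5
-1468*P(-8) + Y(24, -26) = -1468*0 - 5 = 0 - 5 = -5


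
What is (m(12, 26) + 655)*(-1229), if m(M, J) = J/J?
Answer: -806224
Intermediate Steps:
m(M, J) = 1
(m(12, 26) + 655)*(-1229) = (1 + 655)*(-1229) = 656*(-1229) = -806224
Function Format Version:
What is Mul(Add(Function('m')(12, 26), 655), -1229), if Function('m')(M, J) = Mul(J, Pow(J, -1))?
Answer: -806224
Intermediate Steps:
Function('m')(M, J) = 1
Mul(Add(Function('m')(12, 26), 655), -1229) = Mul(Add(1, 655), -1229) = Mul(656, -1229) = -806224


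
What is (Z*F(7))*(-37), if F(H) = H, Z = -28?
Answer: 7252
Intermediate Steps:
(Z*F(7))*(-37) = -28*7*(-37) = -196*(-37) = 7252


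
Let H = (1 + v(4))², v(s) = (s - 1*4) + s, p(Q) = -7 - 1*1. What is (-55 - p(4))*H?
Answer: -1175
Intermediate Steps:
p(Q) = -8 (p(Q) = -7 - 1 = -8)
v(s) = -4 + 2*s (v(s) = (s - 4) + s = (-4 + s) + s = -4 + 2*s)
H = 25 (H = (1 + (-4 + 2*4))² = (1 + (-4 + 8))² = (1 + 4)² = 5² = 25)
(-55 - p(4))*H = (-55 - 1*(-8))*25 = (-55 + 8)*25 = -47*25 = -1175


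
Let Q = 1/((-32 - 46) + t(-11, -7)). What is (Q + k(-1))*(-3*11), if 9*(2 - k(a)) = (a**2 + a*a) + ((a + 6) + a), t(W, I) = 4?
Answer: -3223/74 ≈ -43.554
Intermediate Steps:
k(a) = 4/3 - 2*a/9 - 2*a**2/9 (k(a) = 2 - ((a**2 + a*a) + ((a + 6) + a))/9 = 2 - ((a**2 + a**2) + ((6 + a) + a))/9 = 2 - (2*a**2 + (6 + 2*a))/9 = 2 - (6 + 2*a + 2*a**2)/9 = 2 + (-2/3 - 2*a/9 - 2*a**2/9) = 4/3 - 2*a/9 - 2*a**2/9)
Q = -1/74 (Q = 1/((-32 - 46) + 4) = 1/(-78 + 4) = 1/(-74) = -1/74 ≈ -0.013514)
(Q + k(-1))*(-3*11) = (-1/74 + (4/3 - 2/9*(-1) - 2/9*(-1)**2))*(-3*11) = (-1/74 + (4/3 + 2/9 - 2/9*1))*(-33) = (-1/74 + (4/3 + 2/9 - 2/9))*(-33) = (-1/74 + 4/3)*(-33) = (293/222)*(-33) = -3223/74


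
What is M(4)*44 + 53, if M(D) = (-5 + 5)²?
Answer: 53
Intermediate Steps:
M(D) = 0 (M(D) = 0² = 0)
M(4)*44 + 53 = 0*44 + 53 = 0 + 53 = 53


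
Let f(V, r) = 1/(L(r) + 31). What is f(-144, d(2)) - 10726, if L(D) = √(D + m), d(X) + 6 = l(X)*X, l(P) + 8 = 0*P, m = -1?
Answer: (-10726*√23 + 332505*I)/(√23 - 31*I) ≈ -10726.0 - 0.0048742*I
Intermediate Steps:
l(P) = -8 (l(P) = -8 + 0*P = -8 + 0 = -8)
d(X) = -6 - 8*X
L(D) = √(-1 + D) (L(D) = √(D - 1) = √(-1 + D))
f(V, r) = 1/(31 + √(-1 + r)) (f(V, r) = 1/(√(-1 + r) + 31) = 1/(31 + √(-1 + r)))
f(-144, d(2)) - 10726 = 1/(31 + √(-1 + (-6 - 8*2))) - 10726 = 1/(31 + √(-1 + (-6 - 16))) - 10726 = 1/(31 + √(-1 - 22)) - 10726 = 1/(31 + √(-23)) - 10726 = 1/(31 + I*√23) - 10726 = -10726 + 1/(31 + I*√23)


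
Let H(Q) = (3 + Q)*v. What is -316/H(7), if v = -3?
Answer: 158/15 ≈ 10.533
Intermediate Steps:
H(Q) = -9 - 3*Q (H(Q) = (3 + Q)*(-3) = -9 - 3*Q)
-316/H(7) = -316/(-9 - 3*7) = -316/(-9 - 21) = -316/(-30) = -316*(-1/30) = 158/15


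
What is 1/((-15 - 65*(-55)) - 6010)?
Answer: -1/2450 ≈ -0.00040816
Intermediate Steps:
1/((-15 - 65*(-55)) - 6010) = 1/((-15 + 3575) - 6010) = 1/(3560 - 6010) = 1/(-2450) = -1/2450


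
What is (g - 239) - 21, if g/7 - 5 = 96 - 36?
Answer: 195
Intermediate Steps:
g = 455 (g = 35 + 7*(96 - 36) = 35 + 7*60 = 35 + 420 = 455)
(g - 239) - 21 = (455 - 239) - 21 = 216 - 21 = 195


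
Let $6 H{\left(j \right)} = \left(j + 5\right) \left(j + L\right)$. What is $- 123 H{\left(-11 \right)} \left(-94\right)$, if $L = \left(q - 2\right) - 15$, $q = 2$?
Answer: $300612$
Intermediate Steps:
$L = -15$ ($L = \left(2 - 2\right) - 15 = 0 - 15 = -15$)
$H{\left(j \right)} = \frac{\left(-15 + j\right) \left(5 + j\right)}{6}$ ($H{\left(j \right)} = \frac{\left(j + 5\right) \left(j - 15\right)}{6} = \frac{\left(5 + j\right) \left(-15 + j\right)}{6} = \frac{\left(-15 + j\right) \left(5 + j\right)}{6}$)
$- 123 H{\left(-11 \right)} \left(-94\right) = - 123 \left(- \frac{25}{2} - - \frac{55}{3} + \frac{\left(-11\right)^{2}}{6}\right) \left(-94\right) = - 123 \left(- \frac{25}{2} + \frac{55}{3} + \frac{1}{6} \cdot 121\right) \left(-94\right) = - 123 \left(- \frac{25}{2} + \frac{55}{3} + \frac{121}{6}\right) \left(-94\right) = \left(-123\right) 26 \left(-94\right) = \left(-3198\right) \left(-94\right) = 300612$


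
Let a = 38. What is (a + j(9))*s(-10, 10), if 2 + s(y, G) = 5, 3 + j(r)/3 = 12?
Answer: 195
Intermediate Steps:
j(r) = 27 (j(r) = -9 + 3*12 = -9 + 36 = 27)
s(y, G) = 3 (s(y, G) = -2 + 5 = 3)
(a + j(9))*s(-10, 10) = (38 + 27)*3 = 65*3 = 195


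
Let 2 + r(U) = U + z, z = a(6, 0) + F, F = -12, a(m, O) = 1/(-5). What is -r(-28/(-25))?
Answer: 327/25 ≈ 13.080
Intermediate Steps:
a(m, O) = -⅕
z = -61/5 (z = -⅕ - 12 = -61/5 ≈ -12.200)
r(U) = -71/5 + U (r(U) = -2 + (U - 61/5) = -2 + (-61/5 + U) = -71/5 + U)
-r(-28/(-25)) = -(-71/5 - 28/(-25)) = -(-71/5 - 28*(-1/25)) = -(-71/5 + 28/25) = -1*(-327/25) = 327/25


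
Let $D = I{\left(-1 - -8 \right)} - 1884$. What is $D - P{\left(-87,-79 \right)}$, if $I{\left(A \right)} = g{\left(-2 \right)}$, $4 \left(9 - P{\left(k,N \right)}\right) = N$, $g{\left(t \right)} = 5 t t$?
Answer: $- \frac{7571}{4} \approx -1892.8$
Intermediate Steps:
$g{\left(t \right)} = 5 t^{2}$
$P{\left(k,N \right)} = 9 - \frac{N}{4}$
$I{\left(A \right)} = 20$ ($I{\left(A \right)} = 5 \left(-2\right)^{2} = 5 \cdot 4 = 20$)
$D = -1864$ ($D = 20 - 1884 = -1864$)
$D - P{\left(-87,-79 \right)} = -1864 - \left(9 - - \frac{79}{4}\right) = -1864 - \left(9 + \frac{79}{4}\right) = -1864 - \frac{115}{4} = - \frac{7571}{4}$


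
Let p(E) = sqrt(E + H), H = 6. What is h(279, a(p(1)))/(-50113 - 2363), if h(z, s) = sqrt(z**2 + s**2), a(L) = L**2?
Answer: -sqrt(77890)/52476 ≈ -0.0053184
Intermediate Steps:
p(E) = sqrt(6 + E) (p(E) = sqrt(E + 6) = sqrt(6 + E))
h(z, s) = sqrt(s**2 + z**2)
h(279, a(p(1)))/(-50113 - 2363) = sqrt(((sqrt(6 + 1))**2)**2 + 279**2)/(-50113 - 2363) = sqrt(((sqrt(7))**2)**2 + 77841)/(-52476) = sqrt(7**2 + 77841)*(-1/52476) = sqrt(49 + 77841)*(-1/52476) = sqrt(77890)*(-1/52476) = -sqrt(77890)/52476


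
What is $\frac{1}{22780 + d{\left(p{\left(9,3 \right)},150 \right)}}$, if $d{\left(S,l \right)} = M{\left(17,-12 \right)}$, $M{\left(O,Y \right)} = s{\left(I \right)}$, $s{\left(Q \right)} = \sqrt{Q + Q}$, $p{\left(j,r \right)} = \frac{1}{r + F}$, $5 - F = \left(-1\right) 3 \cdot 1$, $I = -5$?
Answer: $\frac{2278}{51892841} - \frac{i \sqrt{10}}{518928410} \approx 4.3898 \cdot 10^{-5} - 6.0939 \cdot 10^{-9} i$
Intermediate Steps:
$F = 8$ ($F = 5 - \left(-1\right) 3 \cdot 1 = 5 - \left(-3\right) 1 = 5 - -3 = 5 + 3 = 8$)
$p{\left(j,r \right)} = \frac{1}{8 + r}$ ($p{\left(j,r \right)} = \frac{1}{r + 8} = \frac{1}{8 + r}$)
$s{\left(Q \right)} = \sqrt{2} \sqrt{Q}$ ($s{\left(Q \right)} = \sqrt{2 Q} = \sqrt{2} \sqrt{Q}$)
$M{\left(O,Y \right)} = i \sqrt{10}$ ($M{\left(O,Y \right)} = \sqrt{2} \sqrt{-5} = \sqrt{2} i \sqrt{5} = i \sqrt{10}$)
$d{\left(S,l \right)} = i \sqrt{10}$
$\frac{1}{22780 + d{\left(p{\left(9,3 \right)},150 \right)}} = \frac{1}{22780 + i \sqrt{10}}$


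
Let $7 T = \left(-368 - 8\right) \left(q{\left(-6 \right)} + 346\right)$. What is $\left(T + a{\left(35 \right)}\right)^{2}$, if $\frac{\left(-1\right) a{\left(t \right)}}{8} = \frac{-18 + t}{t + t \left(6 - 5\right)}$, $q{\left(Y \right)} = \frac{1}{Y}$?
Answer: $\frac{77658083584}{225} \approx 3.4515 \cdot 10^{8}$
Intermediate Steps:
$T = - \frac{390100}{21}$ ($T = \frac{\left(-368 - 8\right) \left(\frac{1}{-6} + 346\right)}{7} = \frac{\left(-376\right) \left(- \frac{1}{6} + 346\right)}{7} = \frac{\left(-376\right) \frac{2075}{6}}{7} = \frac{1}{7} \left(- \frac{390100}{3}\right) = - \frac{390100}{21} \approx -18576.0$)
$a{\left(t \right)} = - \frac{4 \left(-18 + t\right)}{t}$ ($a{\left(t \right)} = - 8 \frac{-18 + t}{t + t \left(6 - 5\right)} = - 8 \frac{-18 + t}{t + t 1} = - 8 \frac{-18 + t}{t + t} = - 8 \frac{-18 + t}{2 t} = - \frac{4 \left(-18 + t\right)}{t}$)
$\left(T + a{\left(35 \right)}\right)^{2} = \left(- \frac{390100}{21} - \left(4 - \frac{72}{35}\right)\right)^{2} = \left(- \frac{390100}{21} + \left(-4 + 72 \cdot \frac{1}{35}\right)\right)^{2} = \left(- \frac{390100}{21} + \left(-4 + \frac{72}{35}\right)\right)^{2} = \left(- \frac{390100}{21} - \frac{68}{35}\right)^{2} = \left(- \frac{278672}{15}\right)^{2} = \frac{77658083584}{225}$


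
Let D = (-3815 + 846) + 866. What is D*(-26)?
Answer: 54678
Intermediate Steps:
D = -2103 (D = -2969 + 866 = -2103)
D*(-26) = -2103*(-26) = 54678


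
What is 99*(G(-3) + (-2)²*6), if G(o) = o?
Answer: 2079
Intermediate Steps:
99*(G(-3) + (-2)²*6) = 99*(-3 + (-2)²*6) = 99*(-3 + 4*6) = 99*(-3 + 24) = 99*21 = 2079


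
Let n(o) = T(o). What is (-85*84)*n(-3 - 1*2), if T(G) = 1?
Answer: -7140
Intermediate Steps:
n(o) = 1
(-85*84)*n(-3 - 1*2) = -85*84*1 = -7140*1 = -7140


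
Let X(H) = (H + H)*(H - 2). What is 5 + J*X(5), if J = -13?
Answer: -385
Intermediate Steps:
X(H) = 2*H*(-2 + H) (X(H) = (2*H)*(-2 + H) = 2*H*(-2 + H))
5 + J*X(5) = 5 - 26*5*(-2 + 5) = 5 - 26*5*3 = 5 - 13*30 = 5 - 390 = -385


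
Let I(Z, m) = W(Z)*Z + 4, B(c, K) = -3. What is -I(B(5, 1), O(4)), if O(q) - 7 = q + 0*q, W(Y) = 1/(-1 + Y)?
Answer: -19/4 ≈ -4.7500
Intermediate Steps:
O(q) = 7 + q (O(q) = 7 + (q + 0*q) = 7 + (q + 0) = 7 + q)
I(Z, m) = 4 + Z/(-1 + Z) (I(Z, m) = Z/(-1 + Z) + 4 = 4 + Z/(-1 + Z))
-I(B(5, 1), O(4)) = -(-4 + 5*(-3))/(-1 - 3) = -(-4 - 15)/(-4) = -(-1)*(-19)/4 = -1*19/4 = -19/4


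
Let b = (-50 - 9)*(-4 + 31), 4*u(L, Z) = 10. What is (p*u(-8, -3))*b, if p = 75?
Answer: -597375/2 ≈ -2.9869e+5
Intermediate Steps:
u(L, Z) = 5/2 (u(L, Z) = (1/4)*10 = 5/2)
b = -1593 (b = -59*27 = -1593)
(p*u(-8, -3))*b = (75*(5/2))*(-1593) = (375/2)*(-1593) = -597375/2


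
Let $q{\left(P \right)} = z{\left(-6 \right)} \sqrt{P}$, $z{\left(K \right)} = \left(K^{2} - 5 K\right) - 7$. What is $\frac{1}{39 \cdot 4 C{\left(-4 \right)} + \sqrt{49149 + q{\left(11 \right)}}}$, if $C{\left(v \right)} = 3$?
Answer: $\frac{1}{468 + \sqrt{49149 + 59 \sqrt{11}}} \approx 0.001449$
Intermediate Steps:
$z{\left(K \right)} = -7 + K^{2} - 5 K$
$q{\left(P \right)} = 59 \sqrt{P}$ ($q{\left(P \right)} = \left(-7 + \left(-6\right)^{2} - -30\right) \sqrt{P} = \left(-7 + 36 + 30\right) \sqrt{P} = 59 \sqrt{P}$)
$\frac{1}{39 \cdot 4 C{\left(-4 \right)} + \sqrt{49149 + q{\left(11 \right)}}} = \frac{1}{39 \cdot 4 \cdot 3 + \sqrt{49149 + 59 \sqrt{11}}} = \frac{1}{156 \cdot 3 + \sqrt{49149 + 59 \sqrt{11}}} = \frac{1}{468 + \sqrt{49149 + 59 \sqrt{11}}}$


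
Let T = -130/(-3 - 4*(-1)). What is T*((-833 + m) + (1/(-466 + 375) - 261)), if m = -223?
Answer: 1198480/7 ≈ 1.7121e+5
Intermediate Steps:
T = -130 (T = -130/(-3 + 4) = -130/1 = -130*1 = -130)
T*((-833 + m) + (1/(-466 + 375) - 261)) = -130*((-833 - 223) + (1/(-466 + 375) - 261)) = -130*(-1056 + (1/(-91) - 261)) = -130*(-1056 + (-1/91 - 261)) = -130*(-1056 - 23752/91) = -130*(-119848/91) = 1198480/7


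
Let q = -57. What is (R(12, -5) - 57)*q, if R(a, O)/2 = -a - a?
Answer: 5985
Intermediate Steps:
R(a, O) = -4*a (R(a, O) = 2*(-a - a) = 2*(-2*a) = -4*a)
(R(12, -5) - 57)*q = (-4*12 - 57)*(-57) = (-48 - 57)*(-57) = -105*(-57) = 5985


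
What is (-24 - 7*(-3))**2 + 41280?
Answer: 41289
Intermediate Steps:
(-24 - 7*(-3))**2 + 41280 = (-24 + 21)**2 + 41280 = (-3)**2 + 41280 = 9 + 41280 = 41289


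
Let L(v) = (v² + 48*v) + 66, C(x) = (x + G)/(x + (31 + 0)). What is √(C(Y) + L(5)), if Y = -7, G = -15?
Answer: √11883/6 ≈ 18.168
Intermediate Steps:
C(x) = (-15 + x)/(31 + x) (C(x) = (x - 15)/(x + (31 + 0)) = (-15 + x)/(x + 31) = (-15 + x)/(31 + x))
L(v) = 66 + v² + 48*v
√(C(Y) + L(5)) = √((-15 - 7)/(31 - 7) + (66 + 5² + 48*5)) = √(-22/24 + (66 + 25 + 240)) = √((1/24)*(-22) + 331) = √(-11/12 + 331) = √(3961/12) = √11883/6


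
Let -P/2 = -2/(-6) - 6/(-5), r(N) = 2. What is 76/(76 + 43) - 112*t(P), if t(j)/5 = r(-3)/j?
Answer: 1001348/2737 ≈ 365.86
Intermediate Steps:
P = -46/15 (P = -2*(-2/(-6) - 6/(-5)) = -2*(-2*(-⅙) - 6*(-⅕)) = -2*(⅓ + 6/5) = -2*23/15 = -46/15 ≈ -3.0667)
t(j) = 10/j (t(j) = 5*(2/j) = 10/j)
76/(76 + 43) - 112*t(P) = 76/(76 + 43) - 1120/(-46/15) = 76/119 - 1120*(-15)/46 = 76*(1/119) - 112*(-75/23) = 76/119 + 8400/23 = 1001348/2737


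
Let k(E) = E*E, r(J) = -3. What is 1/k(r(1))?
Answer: ⅑ ≈ 0.11111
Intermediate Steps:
k(E) = E²
1/k(r(1)) = 1/((-3)²) = 1/9 = ⅑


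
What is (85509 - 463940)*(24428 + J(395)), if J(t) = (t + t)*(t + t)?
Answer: -245423099568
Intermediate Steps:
J(t) = 4*t**2 (J(t) = (2*t)*(2*t) = 4*t**2)
(85509 - 463940)*(24428 + J(395)) = (85509 - 463940)*(24428 + 4*395**2) = -378431*(24428 + 4*156025) = -378431*(24428 + 624100) = -378431*648528 = -245423099568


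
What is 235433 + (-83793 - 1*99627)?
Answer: 52013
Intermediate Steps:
235433 + (-83793 - 1*99627) = 235433 + (-83793 - 99627) = 235433 - 183420 = 52013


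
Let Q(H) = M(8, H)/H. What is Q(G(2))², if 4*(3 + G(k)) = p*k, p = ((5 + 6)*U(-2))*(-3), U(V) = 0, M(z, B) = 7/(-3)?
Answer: 49/81 ≈ 0.60494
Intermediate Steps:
M(z, B) = -7/3 (M(z, B) = 7*(-⅓) = -7/3)
p = 0 (p = ((5 + 6)*0)*(-3) = (11*0)*(-3) = 0*(-3) = 0)
G(k) = -3 (G(k) = -3 + (0*k)/4 = -3 + (¼)*0 = -3 + 0 = -3)
Q(H) = -7/(3*H)
Q(G(2))² = (-7/3/(-3))² = (-7/3*(-⅓))² = (7/9)² = 49/81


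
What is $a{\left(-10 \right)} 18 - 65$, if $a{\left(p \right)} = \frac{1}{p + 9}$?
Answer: $-83$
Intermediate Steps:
$a{\left(p \right)} = \frac{1}{9 + p}$
$a{\left(-10 \right)} 18 - 65 = \frac{1}{9 - 10} \cdot 18 - 65 = \frac{1}{-1} \cdot 18 - 65 = \left(-1\right) 18 - 65 = -18 - 65 = -83$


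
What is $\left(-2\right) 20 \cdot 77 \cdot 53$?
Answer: $-163240$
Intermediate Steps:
$\left(-2\right) 20 \cdot 77 \cdot 53 = \left(-40\right) 77 \cdot 53 = \left(-3080\right) 53 = -163240$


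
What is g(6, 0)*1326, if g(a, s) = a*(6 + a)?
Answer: 95472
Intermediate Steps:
g(6, 0)*1326 = (6*(6 + 6))*1326 = (6*12)*1326 = 72*1326 = 95472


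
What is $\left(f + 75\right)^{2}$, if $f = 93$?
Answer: $28224$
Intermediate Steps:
$\left(f + 75\right)^{2} = \left(93 + 75\right)^{2} = 168^{2} = 28224$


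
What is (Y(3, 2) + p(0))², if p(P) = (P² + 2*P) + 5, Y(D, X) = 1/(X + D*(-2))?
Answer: 361/16 ≈ 22.563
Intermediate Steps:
Y(D, X) = 1/(X - 2*D)
p(P) = 5 + P² + 2*P
(Y(3, 2) + p(0))² = (-1/(-1*2 + 2*3) + (5 + 0² + 2*0))² = (-1/(-2 + 6) + (5 + 0 + 0))² = (-1/4 + 5)² = (-1*¼ + 5)² = (-¼ + 5)² = (19/4)² = 361/16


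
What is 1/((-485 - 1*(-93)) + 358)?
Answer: -1/34 ≈ -0.029412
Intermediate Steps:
1/((-485 - 1*(-93)) + 358) = 1/((-485 + 93) + 358) = 1/(-392 + 358) = 1/(-34) = -1/34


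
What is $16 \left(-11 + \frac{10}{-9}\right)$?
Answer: $- \frac{1744}{9} \approx -193.78$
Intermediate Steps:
$16 \left(-11 + \frac{10}{-9}\right) = 16 \left(-11 + 10 \left(- \frac{1}{9}\right)\right) = 16 \left(-11 - \frac{10}{9}\right) = 16 \left(- \frac{109}{9}\right) = - \frac{1744}{9}$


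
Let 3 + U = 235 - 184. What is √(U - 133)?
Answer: I*√85 ≈ 9.2195*I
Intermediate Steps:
U = 48 (U = -3 + (235 - 184) = -3 + 51 = 48)
√(U - 133) = √(48 - 133) = √(-85) = I*√85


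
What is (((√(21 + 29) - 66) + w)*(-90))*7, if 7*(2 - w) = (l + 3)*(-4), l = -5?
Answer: 41040 - 3150*√2 ≈ 36585.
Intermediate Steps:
w = 6/7 (w = 2 - (-5 + 3)*(-4)/7 = 2 - (-2)*(-4)/7 = 2 - ⅐*8 = 2 - 8/7 = 6/7 ≈ 0.85714)
(((√(21 + 29) - 66) + w)*(-90))*7 = (((√(21 + 29) - 66) + 6/7)*(-90))*7 = (((√50 - 66) + 6/7)*(-90))*7 = (((5*√2 - 66) + 6/7)*(-90))*7 = (((-66 + 5*√2) + 6/7)*(-90))*7 = ((-456/7 + 5*√2)*(-90))*7 = (41040/7 - 450*√2)*7 = 41040 - 3150*√2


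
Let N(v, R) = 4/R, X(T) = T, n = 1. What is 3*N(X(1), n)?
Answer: 12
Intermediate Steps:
3*N(X(1), n) = 3*(4/1) = 3*(4*1) = 3*4 = 12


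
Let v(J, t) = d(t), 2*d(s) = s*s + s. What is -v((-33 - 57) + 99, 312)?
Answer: -48828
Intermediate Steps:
d(s) = s/2 + s**2/2 (d(s) = (s*s + s)/2 = (s**2 + s)/2 = (s + s**2)/2 = s/2 + s**2/2)
v(J, t) = t*(1 + t)/2
-v((-33 - 57) + 99, 312) = -312*(1 + 312)/2 = -312*313/2 = -1*48828 = -48828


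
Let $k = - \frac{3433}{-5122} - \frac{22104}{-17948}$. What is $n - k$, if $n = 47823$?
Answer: $\frac{1099044276679}{22982414} \approx 47821.0$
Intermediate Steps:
$k = \frac{43708043}{22982414}$ ($k = \left(-3433\right) \left(- \frac{1}{5122}\right) - - \frac{5526}{4487} = \frac{3433}{5122} + \frac{5526}{4487} = \frac{43708043}{22982414} \approx 1.9018$)
$n - k = 47823 - \frac{43708043}{22982414} = \frac{1099044276679}{22982414}$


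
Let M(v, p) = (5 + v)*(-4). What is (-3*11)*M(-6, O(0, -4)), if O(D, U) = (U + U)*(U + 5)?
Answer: -132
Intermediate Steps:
O(D, U) = 2*U*(5 + U) (O(D, U) = (2*U)*(5 + U) = 2*U*(5 + U))
M(v, p) = -20 - 4*v
(-3*11)*M(-6, O(0, -4)) = (-3*11)*(-20 - 4*(-6)) = -33*(-20 + 24) = -33*4 = -132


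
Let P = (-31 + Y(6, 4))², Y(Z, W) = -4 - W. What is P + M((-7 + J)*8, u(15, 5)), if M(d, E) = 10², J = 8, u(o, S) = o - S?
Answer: 1621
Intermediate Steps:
M(d, E) = 100
P = 1521 (P = (-31 + (-4 - 1*4))² = (-31 + (-4 - 4))² = (-31 - 8)² = (-39)² = 1521)
P + M((-7 + J)*8, u(15, 5)) = 1521 + 100 = 1621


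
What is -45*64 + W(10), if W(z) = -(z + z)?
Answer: -2900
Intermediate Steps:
W(z) = -2*z
-45*64 + W(10) = -45*64 - 2*10 = -2880 - 20 = -2900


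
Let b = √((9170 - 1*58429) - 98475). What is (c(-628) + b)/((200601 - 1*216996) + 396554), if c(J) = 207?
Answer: 207/380159 + I*√147734/380159 ≈ 0.00054451 + 0.0010111*I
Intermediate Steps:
b = I*√147734 (b = √((9170 - 58429) - 98475) = √(-49259 - 98475) = √(-147734) = I*√147734 ≈ 384.36*I)
(c(-628) + b)/((200601 - 1*216996) + 396554) = (207 + I*√147734)/((200601 - 1*216996) + 396554) = (207 + I*√147734)/((200601 - 216996) + 396554) = (207 + I*√147734)/(-16395 + 396554) = (207 + I*√147734)/380159 = (207 + I*√147734)*(1/380159) = 207/380159 + I*√147734/380159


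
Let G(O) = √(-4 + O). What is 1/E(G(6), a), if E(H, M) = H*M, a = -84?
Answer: -√2/168 ≈ -0.0084179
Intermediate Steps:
1/E(G(6), a) = 1/(√(-4 + 6)*(-84)) = 1/(√2*(-84)) = 1/(-84*√2) = -√2/168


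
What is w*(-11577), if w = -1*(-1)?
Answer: -11577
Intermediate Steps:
w = 1
w*(-11577) = 1*(-11577) = -11577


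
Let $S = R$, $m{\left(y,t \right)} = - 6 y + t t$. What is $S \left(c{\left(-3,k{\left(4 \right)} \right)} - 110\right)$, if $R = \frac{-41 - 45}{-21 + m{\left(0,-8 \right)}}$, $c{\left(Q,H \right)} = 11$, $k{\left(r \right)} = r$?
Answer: $198$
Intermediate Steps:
$m{\left(y,t \right)} = t^{2} - 6 y$ ($m{\left(y,t \right)} = - 6 y + t^{2} = t^{2} - 6 y$)
$R = -2$ ($R = \frac{-41 - 45}{-21 + \left(\left(-8\right)^{2} - 0\right)} = - \frac{86}{-21 + \left(64 + 0\right)} = - \frac{86}{-21 + 64} = - \frac{86}{43} = \left(-86\right) \frac{1}{43} = -2$)
$S = -2$
$S \left(c{\left(-3,k{\left(4 \right)} \right)} - 110\right) = - 2 \left(11 - 110\right) = \left(-2\right) \left(-99\right) = 198$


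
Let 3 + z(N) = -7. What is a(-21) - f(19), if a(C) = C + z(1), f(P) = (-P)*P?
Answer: 330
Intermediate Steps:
z(N) = -10 (z(N) = -3 - 7 = -10)
f(P) = -P**2
a(C) = -10 + C (a(C) = C - 10 = -10 + C)
a(-21) - f(19) = (-10 - 21) - (-1)*19**2 = -31 - (-1)*361 = -31 - 1*(-361) = -31 + 361 = 330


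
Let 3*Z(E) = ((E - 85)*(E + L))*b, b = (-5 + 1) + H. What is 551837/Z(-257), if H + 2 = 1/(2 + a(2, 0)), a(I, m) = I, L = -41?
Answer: -551837/195339 ≈ -2.8250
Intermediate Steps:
H = -7/4 (H = -2 + 1/(2 + 2) = -2 + 1/4 = -2 + ¼ = -7/4 ≈ -1.7500)
b = -23/4 (b = (-5 + 1) - 7/4 = -4 - 7/4 = -23/4 ≈ -5.7500)
Z(E) = -23*(-85 + E)*(-41 + E)/12 (Z(E) = (((E - 85)*(E - 41))*(-23/4))/3 = (((-85 + E)*(-41 + E))*(-23/4))/3 = (-23*(-85 + E)*(-41 + E)/4)/3 = -23*(-85 + E)*(-41 + E)/12)
551837/Z(-257) = 551837/(-80155/12 - 23/12*(-257)² + (483/2)*(-257)) = 551837/(-80155/12 - 23/12*66049 - 124131/2) = 551837/(-80155/12 - 1519127/12 - 124131/2) = 551837/(-195339) = 551837*(-1/195339) = -551837/195339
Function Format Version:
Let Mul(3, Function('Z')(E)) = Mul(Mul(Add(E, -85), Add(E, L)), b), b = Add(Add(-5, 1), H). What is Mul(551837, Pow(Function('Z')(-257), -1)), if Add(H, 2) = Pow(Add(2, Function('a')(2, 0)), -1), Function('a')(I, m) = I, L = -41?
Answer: Rational(-551837, 195339) ≈ -2.8250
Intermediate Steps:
H = Rational(-7, 4) (H = Add(-2, Pow(Add(2, 2), -1)) = Add(-2, Pow(4, -1)) = Add(-2, Rational(1, 4)) = Rational(-7, 4) ≈ -1.7500)
b = Rational(-23, 4) (b = Add(Add(-5, 1), Rational(-7, 4)) = Add(-4, Rational(-7, 4)) = Rational(-23, 4) ≈ -5.7500)
Function('Z')(E) = Mul(Rational(-23, 12), Add(-85, E), Add(-41, E)) (Function('Z')(E) = Mul(Rational(1, 3), Mul(Mul(Add(E, -85), Add(E, -41)), Rational(-23, 4))) = Mul(Rational(1, 3), Mul(Mul(Add(-85, E), Add(-41, E)), Rational(-23, 4))) = Mul(Rational(1, 3), Mul(Rational(-23, 4), Add(-85, E), Add(-41, E))) = Mul(Rational(-23, 12), Add(-85, E), Add(-41, E)))
Mul(551837, Pow(Function('Z')(-257), -1)) = Mul(551837, Pow(Add(Rational(-80155, 12), Mul(Rational(-23, 12), Pow(-257, 2)), Mul(Rational(483, 2), -257)), -1)) = Mul(551837, Pow(Add(Rational(-80155, 12), Mul(Rational(-23, 12), 66049), Rational(-124131, 2)), -1)) = Mul(551837, Pow(Add(Rational(-80155, 12), Rational(-1519127, 12), Rational(-124131, 2)), -1)) = Mul(551837, Pow(-195339, -1)) = Mul(551837, Rational(-1, 195339)) = Rational(-551837, 195339)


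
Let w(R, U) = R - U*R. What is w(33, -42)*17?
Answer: 24123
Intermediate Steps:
w(R, U) = R - R*U
w(33, -42)*17 = (33*(1 - 1*(-42)))*17 = (33*(1 + 42))*17 = (33*43)*17 = 1419*17 = 24123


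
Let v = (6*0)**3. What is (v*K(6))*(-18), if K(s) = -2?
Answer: 0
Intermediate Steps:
v = 0 (v = 0**3 = 0)
(v*K(6))*(-18) = (0*(-2))*(-18) = 0*(-18) = 0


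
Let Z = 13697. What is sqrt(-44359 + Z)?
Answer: I*sqrt(30662) ≈ 175.11*I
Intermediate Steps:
sqrt(-44359 + Z) = sqrt(-44359 + 13697) = sqrt(-30662) = I*sqrt(30662)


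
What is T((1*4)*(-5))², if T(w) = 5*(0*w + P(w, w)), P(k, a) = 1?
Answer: 25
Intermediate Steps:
T(w) = 5 (T(w) = 5*(0*w + 1) = 5*(0 + 1) = 5*1 = 5)
T((1*4)*(-5))² = 5² = 25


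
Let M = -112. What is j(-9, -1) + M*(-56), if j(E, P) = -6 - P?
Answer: 6267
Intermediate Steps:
j(-9, -1) + M*(-56) = (-6 - 1*(-1)) - 112*(-56) = (-6 + 1) + 6272 = -5 + 6272 = 6267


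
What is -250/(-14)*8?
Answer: 1000/7 ≈ 142.86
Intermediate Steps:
-250/(-14)*8 = -250*(-1)/14*8 = -25*(-5/7)*8 = (125/7)*8 = 1000/7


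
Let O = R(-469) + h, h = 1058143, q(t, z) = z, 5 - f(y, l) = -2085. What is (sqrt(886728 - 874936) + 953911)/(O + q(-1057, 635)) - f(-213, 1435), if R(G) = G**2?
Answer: -381658657/182677 + 4*sqrt(737)/1278739 ≈ -2089.3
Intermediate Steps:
f(y, l) = 2090 (f(y, l) = 5 - 1*(-2085) = 5 + 2085 = 2090)
O = 1278104 (O = (-469)**2 + 1058143 = 219961 + 1058143 = 1278104)
(sqrt(886728 - 874936) + 953911)/(O + q(-1057, 635)) - f(-213, 1435) = (sqrt(886728 - 874936) + 953911)/(1278104 + 635) - 1*2090 = (sqrt(11792) + 953911)/1278739 - 2090 = (4*sqrt(737) + 953911)*(1/1278739) - 2090 = (953911 + 4*sqrt(737))*(1/1278739) - 2090 = (136273/182677 + 4*sqrt(737)/1278739) - 2090 = -381658657/182677 + 4*sqrt(737)/1278739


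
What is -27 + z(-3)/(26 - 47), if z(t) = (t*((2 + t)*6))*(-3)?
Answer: -171/7 ≈ -24.429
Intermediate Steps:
z(t) = -3*t*(12 + 6*t) (z(t) = (t*(12 + 6*t))*(-3) = -3*t*(12 + 6*t))
-27 + z(-3)/(26 - 47) = -27 + (-18*(-3)*(2 - 3))/(26 - 47) = -27 + (-18*(-3)*(-1))/(-21) = -27 - 1/21*(-54) = -27 + 18/7 = -171/7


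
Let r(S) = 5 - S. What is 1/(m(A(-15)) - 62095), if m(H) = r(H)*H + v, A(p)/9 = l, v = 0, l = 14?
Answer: -1/77341 ≈ -1.2930e-5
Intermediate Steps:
A(p) = 126 (A(p) = 9*14 = 126)
m(H) = H*(5 - H) (m(H) = (5 - H)*H + 0 = H*(5 - H) + 0 = H*(5 - H))
1/(m(A(-15)) - 62095) = 1/(126*(5 - 1*126) - 62095) = 1/(126*(5 - 126) - 62095) = 1/(126*(-121) - 62095) = 1/(-15246 - 62095) = 1/(-77341) = -1/77341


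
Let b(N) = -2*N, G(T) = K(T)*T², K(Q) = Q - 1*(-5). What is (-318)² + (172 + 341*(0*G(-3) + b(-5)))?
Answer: 104706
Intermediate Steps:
K(Q) = 5 + Q (K(Q) = Q + 5 = 5 + Q)
G(T) = T²*(5 + T) (G(T) = (5 + T)*T² = T²*(5 + T))
(-318)² + (172 + 341*(0*G(-3) + b(-5))) = (-318)² + (172 + 341*(0*((-3)²*(5 - 3)) - 2*(-5))) = 101124 + (172 + 341*(0*(9*2) + 10)) = 101124 + (172 + 341*(0*18 + 10)) = 101124 + (172 + 341*(0 + 10)) = 101124 + (172 + 341*10) = 101124 + (172 + 3410) = 101124 + 3582 = 104706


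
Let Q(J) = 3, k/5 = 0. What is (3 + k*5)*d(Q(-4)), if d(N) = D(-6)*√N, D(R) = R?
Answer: -18*√3 ≈ -31.177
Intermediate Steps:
k = 0 (k = 5*0 = 0)
d(N) = -6*√N
(3 + k*5)*d(Q(-4)) = (3 + 0*5)*(-6*√3) = (3 + 0)*(-6*√3) = 3*(-6*√3) = -18*√3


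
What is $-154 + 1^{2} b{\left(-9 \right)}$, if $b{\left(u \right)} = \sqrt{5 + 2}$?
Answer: $-154 + \sqrt{7} \approx -151.35$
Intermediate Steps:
$b{\left(u \right)} = \sqrt{7}$
$-154 + 1^{2} b{\left(-9 \right)} = -154 + 1^{2} \sqrt{7} = -154 + 1 \sqrt{7} = -154 + \sqrt{7}$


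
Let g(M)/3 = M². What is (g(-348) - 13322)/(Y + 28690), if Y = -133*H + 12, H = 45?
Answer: 349990/22717 ≈ 15.407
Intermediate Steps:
g(M) = 3*M²
Y = -5973 (Y = -133*45 + 12 = -5985 + 12 = -5973)
(g(-348) - 13322)/(Y + 28690) = (3*(-348)² - 13322)/(-5973 + 28690) = (3*121104 - 13322)/22717 = (363312 - 13322)*(1/22717) = 349990*(1/22717) = 349990/22717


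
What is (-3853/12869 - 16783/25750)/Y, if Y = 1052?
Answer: -315195177/348608341000 ≈ -0.00090415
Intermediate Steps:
(-3853/12869 - 16783/25750)/Y = (-3853/12869 - 16783/25750)/1052 = (-3853*1/12869 - 16783*1/25750)*(1/1052) = (-3853/12869 - 16783/25750)*(1/1052) = -315195177/331376750*1/1052 = -315195177/348608341000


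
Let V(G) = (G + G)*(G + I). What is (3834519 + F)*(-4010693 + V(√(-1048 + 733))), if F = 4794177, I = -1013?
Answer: -34612486724808 - 52445214288*I*√35 ≈ -3.4612e+13 - 3.1027e+11*I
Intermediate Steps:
V(G) = 2*G*(-1013 + G) (V(G) = (G + G)*(G - 1013) = (2*G)*(-1013 + G) = 2*G*(-1013 + G))
(3834519 + F)*(-4010693 + V(√(-1048 + 733))) = (3834519 + 4794177)*(-4010693 + 2*√(-1048 + 733)*(-1013 + √(-1048 + 733))) = 8628696*(-4010693 + 2*√(-315)*(-1013 + √(-315))) = 8628696*(-4010693 + 2*(3*I*√35)*(-1013 + 3*I*√35)) = 8628696*(-4010693 + 6*I*√35*(-1013 + 3*I*√35)) = -34607050646328 + 51772176*I*√35*(-1013 + 3*I*√35)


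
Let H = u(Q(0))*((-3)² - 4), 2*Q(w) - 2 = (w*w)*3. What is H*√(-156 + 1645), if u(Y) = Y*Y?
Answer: 5*√1489 ≈ 192.94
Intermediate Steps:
Q(w) = 1 + 3*w²/2 (Q(w) = 1 + ((w*w)*3)/2 = 1 + (w²*3)/2 = 1 + (3*w²)/2 = 1 + 3*w²/2)
u(Y) = Y²
H = 5 (H = (1 + (3/2)*0²)²*((-3)² - 4) = (1 + (3/2)*0)²*(9 - 4) = (1 + 0)²*5 = 1²*5 = 1*5 = 5)
H*√(-156 + 1645) = 5*√(-156 + 1645) = 5*√1489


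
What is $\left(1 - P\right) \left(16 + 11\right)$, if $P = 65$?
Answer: $-1728$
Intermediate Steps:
$\left(1 - P\right) \left(16 + 11\right) = \left(1 - 65\right) \left(16 + 11\right) = \left(1 - 65\right) 27 = \left(-64\right) 27 = -1728$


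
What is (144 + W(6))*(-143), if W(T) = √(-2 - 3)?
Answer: -20592 - 143*I*√5 ≈ -20592.0 - 319.76*I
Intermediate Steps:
W(T) = I*√5 (W(T) = √(-5) = I*√5)
(144 + W(6))*(-143) = (144 + I*√5)*(-143) = -20592 - 143*I*√5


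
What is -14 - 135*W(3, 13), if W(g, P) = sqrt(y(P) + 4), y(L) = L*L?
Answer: -14 - 135*sqrt(173) ≈ -1789.6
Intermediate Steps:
y(L) = L**2
W(g, P) = sqrt(4 + P**2) (W(g, P) = sqrt(P**2 + 4) = sqrt(4 + P**2))
-14 - 135*W(3, 13) = -14 - 135*sqrt(4 + 13**2) = -14 - 135*sqrt(4 + 169) = -14 - 135*sqrt(173)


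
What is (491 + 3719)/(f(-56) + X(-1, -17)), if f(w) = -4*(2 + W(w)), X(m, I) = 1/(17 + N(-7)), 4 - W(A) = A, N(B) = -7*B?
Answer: -277860/16367 ≈ -16.977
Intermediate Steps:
W(A) = 4 - A
X(m, I) = 1/66 (X(m, I) = 1/(17 - 7*(-7)) = 1/(17 + 49) = 1/66)
f(w) = -24 + 4*w (f(w) = -4*(2 + (4 - w)) = -4*(6 - w) = -24 + 4*w)
(491 + 3719)/(f(-56) + X(-1, -17)) = (491 + 3719)/((-24 + 4*(-56)) + 1/66) = 4210/((-24 - 224) + 1/66) = 4210/(-248 + 1/66) = 4210/(-16367/66) = 4210*(-66/16367) = -277860/16367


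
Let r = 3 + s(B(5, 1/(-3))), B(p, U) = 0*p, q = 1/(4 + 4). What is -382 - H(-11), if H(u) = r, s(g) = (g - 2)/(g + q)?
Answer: -369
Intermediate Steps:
q = ⅛ (q = 1/8 = ⅛ ≈ 0.12500)
B(p, U) = 0
s(g) = (-2 + g)/(⅛ + g) (s(g) = (g - 2)/(g + ⅛) = (-2 + g)/(⅛ + g))
r = -13 (r = 3 + 8*(-2 + 0)/(1 + 8*0) = 3 + 8*(-2)/(1 + 0) = 3 + 8*(-2)/1 = 3 + 8*1*(-2) = 3 - 16 = -13)
H(u) = -13
-382 - H(-11) = -382 - 1*(-13) = -382 + 13 = -369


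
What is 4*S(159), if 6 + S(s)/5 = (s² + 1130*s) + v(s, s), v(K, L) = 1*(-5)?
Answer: 4098800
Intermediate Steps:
v(K, L) = -5
S(s) = -55 + 5*s² + 5650*s (S(s) = -30 + 5*((s² + 1130*s) - 5) = -30 + 5*(-5 + s² + 1130*s) = -30 + (-25 + 5*s² + 5650*s) = -55 + 5*s² + 5650*s)
4*S(159) = 4*(-55 + 5*159² + 5650*159) = 4*(-55 + 5*25281 + 898350) = 4*(-55 + 126405 + 898350) = 4*1024700 = 4098800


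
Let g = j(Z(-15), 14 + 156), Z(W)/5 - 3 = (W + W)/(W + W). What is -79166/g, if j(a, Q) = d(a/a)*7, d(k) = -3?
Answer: 79166/21 ≈ 3769.8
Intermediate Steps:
Z(W) = 20 (Z(W) = 15 + 5*((W + W)/(W + W)) = 15 + 5*((2*W)/((2*W))) = 15 + 5*((2*W)*(1/(2*W))) = 15 + 5*1 = 15 + 5 = 20)
j(a, Q) = -21 (j(a, Q) = -3*7 = -21)
g = -21
-79166/g = -79166/(-21) = -79166*(-1/21) = 79166/21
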